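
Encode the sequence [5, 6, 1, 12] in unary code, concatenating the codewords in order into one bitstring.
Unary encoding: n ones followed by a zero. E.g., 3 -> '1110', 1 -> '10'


Encode each number as n ones followed by a terminating 0:
  5 -> 111110 (6 bits)
  6 -> 1111110 (7 bits)
  1 -> 10 (2 bits)
  12 -> 1111111111110 (13 bits)
Total length = 6 + 7 + 2 + 13 = 28 bits.

Unary([5, 6, 1, 12]) = 1111101111110101111111111110 (28 bits)


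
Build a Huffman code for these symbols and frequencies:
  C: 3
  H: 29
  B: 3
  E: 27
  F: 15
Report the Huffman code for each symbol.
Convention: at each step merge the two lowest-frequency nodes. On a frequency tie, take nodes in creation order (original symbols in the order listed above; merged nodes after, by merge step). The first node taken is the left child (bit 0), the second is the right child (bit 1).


Huffman tree construction:
Step 1: Merge C(3) + B(3) = 6
Step 2: Merge (C+B)(6) + F(15) = 21
Step 3: Merge ((C+B)+F)(21) + E(27) = 48
Step 4: Merge H(29) + (((C+B)+F)+E)(48) = 77
Read each symbol's code off the tree from the root (left child = 0, right child = 1).

Codes:
  C: 1000 (length 4)
  H: 0 (length 1)
  B: 1001 (length 4)
  E: 11 (length 2)
  F: 101 (length 3)
Average code length: 152/77 = 1.9740 bits/symbol


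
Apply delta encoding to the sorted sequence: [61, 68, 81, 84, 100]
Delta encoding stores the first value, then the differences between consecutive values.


First value: 61
Deltas:
  68 - 61 = 7
  81 - 68 = 13
  84 - 81 = 3
  100 - 84 = 16


Delta encoded: [61, 7, 13, 3, 16]


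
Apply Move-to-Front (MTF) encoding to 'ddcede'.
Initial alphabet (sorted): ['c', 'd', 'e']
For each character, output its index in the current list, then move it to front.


MTF encoding:
'd': index 1 in ['c', 'd', 'e'] -> ['d', 'c', 'e']
'd': index 0 in ['d', 'c', 'e'] -> ['d', 'c', 'e']
'c': index 1 in ['d', 'c', 'e'] -> ['c', 'd', 'e']
'e': index 2 in ['c', 'd', 'e'] -> ['e', 'c', 'd']
'd': index 2 in ['e', 'c', 'd'] -> ['d', 'e', 'c']
'e': index 1 in ['d', 'e', 'c'] -> ['e', 'd', 'c']


Output: [1, 0, 1, 2, 2, 1]


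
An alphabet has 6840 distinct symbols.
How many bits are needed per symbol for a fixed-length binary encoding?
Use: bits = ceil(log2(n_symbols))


log2(6840) = 12.7398
Bracket: 2^12 = 4096 < 6840 <= 2^13 = 8192
So ceil(log2(6840)) = 13

bits = ceil(log2(6840)) = ceil(12.7398) = 13 bits


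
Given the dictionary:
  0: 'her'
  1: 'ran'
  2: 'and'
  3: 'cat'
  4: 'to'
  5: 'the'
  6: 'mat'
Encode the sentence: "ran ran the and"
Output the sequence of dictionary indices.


Look up each word in the dictionary:
  'ran' -> 1
  'ran' -> 1
  'the' -> 5
  'and' -> 2

Encoded: [1, 1, 5, 2]


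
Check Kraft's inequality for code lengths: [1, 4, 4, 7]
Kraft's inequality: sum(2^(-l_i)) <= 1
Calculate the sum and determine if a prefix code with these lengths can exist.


Sum = 2^(-1) + 2^(-4) + 2^(-4) + 2^(-7)
    = 0.5 + 0.0625 + 0.0625 + 0.0078125
    = 81/128 = 0.6328125
Since 0.6328125 <= 1, Kraft's inequality IS satisfied.
A prefix code with these lengths CAN exist.

Kraft sum = 0.6328125. Satisfied.


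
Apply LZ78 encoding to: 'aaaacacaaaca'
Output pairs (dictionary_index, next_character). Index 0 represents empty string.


LZ78 encoding steps:
Dictionary: {0: ''}
Step 1: w='' (idx 0), next='a' -> output (0, 'a'), add 'a' as idx 1
Step 2: w='a' (idx 1), next='a' -> output (1, 'a'), add 'aa' as idx 2
Step 3: w='a' (idx 1), next='c' -> output (1, 'c'), add 'ac' as idx 3
Step 4: w='ac' (idx 3), next='a' -> output (3, 'a'), add 'aca' as idx 4
Step 5: w='aa' (idx 2), next='c' -> output (2, 'c'), add 'aac' as idx 5
Step 6: w='a' (idx 1), end of input -> output (1, '')


Encoded: [(0, 'a'), (1, 'a'), (1, 'c'), (3, 'a'), (2, 'c'), (1, '')]


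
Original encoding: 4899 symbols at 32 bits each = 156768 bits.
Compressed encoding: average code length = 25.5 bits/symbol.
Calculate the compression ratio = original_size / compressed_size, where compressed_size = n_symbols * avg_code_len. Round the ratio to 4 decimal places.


original_size = n_symbols * orig_bits = 4899 * 32 = 156768 bits
compressed_size = n_symbols * avg_code_len = 4899 * 25.5 = 124924.5 bits
ratio = original_size / compressed_size = 156768 / 124924.5 = 1.2549

Compression ratio = 1.2549


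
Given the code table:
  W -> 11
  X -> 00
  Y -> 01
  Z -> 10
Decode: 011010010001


Decoding:
01 -> Y
10 -> Z
10 -> Z
01 -> Y
00 -> X
01 -> Y


Result: YZZYXY


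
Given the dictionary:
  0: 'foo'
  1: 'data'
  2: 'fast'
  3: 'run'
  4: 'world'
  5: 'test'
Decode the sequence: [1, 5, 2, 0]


Look up each index in the dictionary:
  1 -> 'data'
  5 -> 'test'
  2 -> 'fast'
  0 -> 'foo'

Decoded: "data test fast foo"


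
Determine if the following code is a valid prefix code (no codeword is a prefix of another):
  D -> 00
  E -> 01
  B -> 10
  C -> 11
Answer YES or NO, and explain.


Checking each pair (does one codeword prefix another?):
  D='00' vs E='01': no prefix
  D='00' vs B='10': no prefix
  D='00' vs C='11': no prefix
  E='01' vs D='00': no prefix
  E='01' vs B='10': no prefix
  E='01' vs C='11': no prefix
  B='10' vs D='00': no prefix
  B='10' vs E='01': no prefix
  B='10' vs C='11': no prefix
  C='11' vs D='00': no prefix
  C='11' vs E='01': no prefix
  C='11' vs B='10': no prefix
No violation found over all pairs.

YES -- this is a valid prefix code. No codeword is a prefix of any other codeword.


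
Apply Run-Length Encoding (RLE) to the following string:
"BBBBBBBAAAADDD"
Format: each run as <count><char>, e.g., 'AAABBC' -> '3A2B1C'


Scanning runs left to right:
  i=0: run of 'B' x 7 -> '7B'
  i=7: run of 'A' x 4 -> '4A'
  i=11: run of 'D' x 3 -> '3D'

RLE = 7B4A3D


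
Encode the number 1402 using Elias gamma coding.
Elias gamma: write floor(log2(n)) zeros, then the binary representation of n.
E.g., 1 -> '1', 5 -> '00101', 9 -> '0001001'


num_bits = floor(log2(1402)) + 1 = 11
leading_zeros = num_bits - 1 = 10
binary(1402) = 10101111010

Elias gamma(1402) = '0000000000' + '10101111010' = 000000000010101111010 (21 bits)


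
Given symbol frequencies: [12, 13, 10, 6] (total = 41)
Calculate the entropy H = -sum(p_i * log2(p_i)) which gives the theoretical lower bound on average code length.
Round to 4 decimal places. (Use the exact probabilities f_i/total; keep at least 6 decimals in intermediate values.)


Per-symbol terms -p_i * log2(p_i) with p_i = f_i/41:
  p = 12/41 = 0.292683: log2(p) = -1.772590, -p*log2(p) = 0.518807
  p = 13/41 = 0.317073: log2(p) = -1.657112, -p*log2(p) = 0.525426
  p = 10/41 = 0.243902: log2(p) = -2.035624, -p*log2(p) = 0.496494
  p = 6/41 = 0.146341: log2(p) = -2.772590, -p*log2(p) = 0.405745
H = 0.518807 + 0.525426 + 0.496494 + 0.405745 = 1.946472

H = 1.9465 bits/symbol


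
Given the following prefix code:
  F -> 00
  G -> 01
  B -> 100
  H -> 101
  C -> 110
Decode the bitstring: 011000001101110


Decoding step by step:
Bits 01 -> G
Bits 100 -> B
Bits 00 -> F
Bits 01 -> G
Bits 101 -> H
Bits 110 -> C


Decoded message: GBFGHC


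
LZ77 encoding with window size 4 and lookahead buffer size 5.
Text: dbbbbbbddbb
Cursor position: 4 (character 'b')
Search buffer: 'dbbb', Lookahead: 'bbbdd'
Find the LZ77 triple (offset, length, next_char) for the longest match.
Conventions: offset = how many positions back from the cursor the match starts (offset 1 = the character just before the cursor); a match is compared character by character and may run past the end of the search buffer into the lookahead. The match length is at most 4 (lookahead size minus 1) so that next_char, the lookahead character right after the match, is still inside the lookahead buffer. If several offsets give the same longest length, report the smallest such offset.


Try each offset into the search buffer:
  offset=1 (pos 3, char 'b'): match length 3
  offset=2 (pos 2, char 'b'): match length 3
  offset=3 (pos 1, char 'b'): match length 3
  offset=4 (pos 0, char 'd'): match length 0
Longest match has length 3, found at offsets 1, 2, 3; take the smallest, offset 1.
next_char = character at position 4 + 3 = 7 -> 'd'

Best match: offset=1, length=3 (matching 'bbb' starting at position 3)
LZ77 triple: (1, 3, 'd')


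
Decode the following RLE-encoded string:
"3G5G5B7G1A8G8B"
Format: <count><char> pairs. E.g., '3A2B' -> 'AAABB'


Expanding each <count><char> pair:
  3G -> 'GGG'
  5G -> 'GGGGG'
  5B -> 'BBBBB'
  7G -> 'GGGGGGG'
  1A -> 'A'
  8G -> 'GGGGGGGG'
  8B -> 'BBBBBBBB'

Decoded = GGGGGGGGBBBBBGGGGGGGAGGGGGGGGBBBBBBBB


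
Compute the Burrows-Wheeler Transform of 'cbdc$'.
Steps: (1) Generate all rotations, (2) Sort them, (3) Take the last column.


Rotations (sorted):
  0: $cbdc -> last char: c
  1: bdc$c -> last char: c
  2: c$cbd -> last char: d
  3: cbdc$ -> last char: $
  4: dc$cb -> last char: b


BWT = ccd$b


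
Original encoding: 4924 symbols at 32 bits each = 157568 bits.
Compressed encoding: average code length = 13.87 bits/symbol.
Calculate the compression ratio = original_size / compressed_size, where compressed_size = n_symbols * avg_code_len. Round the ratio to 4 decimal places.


original_size = n_symbols * orig_bits = 4924 * 32 = 157568 bits
compressed_size = n_symbols * avg_code_len = 4924 * 13.87 = 68295.88 bits
ratio = original_size / compressed_size = 157568 / 68295.88 = 2.3071

Compression ratio = 2.3071


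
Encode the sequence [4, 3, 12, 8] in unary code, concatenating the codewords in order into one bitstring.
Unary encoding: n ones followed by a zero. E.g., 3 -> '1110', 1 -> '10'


Encode each number as n ones followed by a terminating 0:
  4 -> 11110 (5 bits)
  3 -> 1110 (4 bits)
  12 -> 1111111111110 (13 bits)
  8 -> 111111110 (9 bits)
Total length = 5 + 4 + 13 + 9 = 31 bits.

Unary([4, 3, 12, 8]) = 1111011101111111111110111111110 (31 bits)


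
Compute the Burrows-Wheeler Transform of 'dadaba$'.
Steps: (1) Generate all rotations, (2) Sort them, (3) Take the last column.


Rotations (sorted):
  0: $dadaba -> last char: a
  1: a$dadab -> last char: b
  2: aba$dad -> last char: d
  3: adaba$d -> last char: d
  4: ba$dada -> last char: a
  5: daba$da -> last char: a
  6: dadaba$ -> last char: $


BWT = abddaa$


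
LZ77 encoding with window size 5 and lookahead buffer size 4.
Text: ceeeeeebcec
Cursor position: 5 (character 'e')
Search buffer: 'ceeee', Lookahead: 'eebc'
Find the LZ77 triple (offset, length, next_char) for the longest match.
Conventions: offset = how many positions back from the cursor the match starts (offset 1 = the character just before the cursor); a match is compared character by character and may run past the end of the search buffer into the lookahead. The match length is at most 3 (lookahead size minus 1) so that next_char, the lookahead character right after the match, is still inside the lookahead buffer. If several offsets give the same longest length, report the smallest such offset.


Try each offset into the search buffer:
  offset=1 (pos 4, char 'e'): match length 2
  offset=2 (pos 3, char 'e'): match length 2
  offset=3 (pos 2, char 'e'): match length 2
  offset=4 (pos 1, char 'e'): match length 2
  offset=5 (pos 0, char 'c'): match length 0
Longest match has length 2, found at offsets 1, 2, 3, 4; take the smallest, offset 1.
next_char = character at position 5 + 2 = 7 -> 'b'

Best match: offset=1, length=2 (matching 'ee' starting at position 4)
LZ77 triple: (1, 2, 'b')


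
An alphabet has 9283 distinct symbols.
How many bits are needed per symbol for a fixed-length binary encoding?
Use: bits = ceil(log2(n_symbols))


log2(9283) = 13.1804
Bracket: 2^13 = 8192 < 9283 <= 2^14 = 16384
So ceil(log2(9283)) = 14

bits = ceil(log2(9283)) = ceil(13.1804) = 14 bits


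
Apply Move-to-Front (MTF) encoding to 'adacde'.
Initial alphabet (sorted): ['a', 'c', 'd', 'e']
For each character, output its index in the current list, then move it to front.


MTF encoding:
'a': index 0 in ['a', 'c', 'd', 'e'] -> ['a', 'c', 'd', 'e']
'd': index 2 in ['a', 'c', 'd', 'e'] -> ['d', 'a', 'c', 'e']
'a': index 1 in ['d', 'a', 'c', 'e'] -> ['a', 'd', 'c', 'e']
'c': index 2 in ['a', 'd', 'c', 'e'] -> ['c', 'a', 'd', 'e']
'd': index 2 in ['c', 'a', 'd', 'e'] -> ['d', 'c', 'a', 'e']
'e': index 3 in ['d', 'c', 'a', 'e'] -> ['e', 'd', 'c', 'a']


Output: [0, 2, 1, 2, 2, 3]


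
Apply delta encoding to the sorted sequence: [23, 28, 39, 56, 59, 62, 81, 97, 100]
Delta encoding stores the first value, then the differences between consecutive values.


First value: 23
Deltas:
  28 - 23 = 5
  39 - 28 = 11
  56 - 39 = 17
  59 - 56 = 3
  62 - 59 = 3
  81 - 62 = 19
  97 - 81 = 16
  100 - 97 = 3


Delta encoded: [23, 5, 11, 17, 3, 3, 19, 16, 3]


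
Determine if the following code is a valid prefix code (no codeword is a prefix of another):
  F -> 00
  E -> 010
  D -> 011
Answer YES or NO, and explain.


Checking each pair (does one codeword prefix another?):
  F='00' vs E='010': no prefix
  F='00' vs D='011': no prefix
  E='010' vs F='00': no prefix
  E='010' vs D='011': no prefix
  D='011' vs F='00': no prefix
  D='011' vs E='010': no prefix
No violation found over all pairs.

YES -- this is a valid prefix code. No codeword is a prefix of any other codeword.


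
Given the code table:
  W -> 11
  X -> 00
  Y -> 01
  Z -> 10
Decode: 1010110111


Decoding:
10 -> Z
10 -> Z
11 -> W
01 -> Y
11 -> W


Result: ZZWYW


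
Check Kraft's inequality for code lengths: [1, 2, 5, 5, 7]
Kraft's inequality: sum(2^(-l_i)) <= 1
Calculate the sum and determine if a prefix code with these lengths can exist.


Sum = 2^(-1) + 2^(-2) + 2^(-5) + 2^(-5) + 2^(-7)
    = 0.5 + 0.25 + 0.03125 + 0.03125 + 0.0078125
    = 105/128 = 0.8203125
Since 0.8203125 <= 1, Kraft's inequality IS satisfied.
A prefix code with these lengths CAN exist.

Kraft sum = 0.8203125. Satisfied.


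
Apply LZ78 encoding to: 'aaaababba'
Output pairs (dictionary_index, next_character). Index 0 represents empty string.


LZ78 encoding steps:
Dictionary: {0: ''}
Step 1: w='' (idx 0), next='a' -> output (0, 'a'), add 'a' as idx 1
Step 2: w='a' (idx 1), next='a' -> output (1, 'a'), add 'aa' as idx 2
Step 3: w='a' (idx 1), next='b' -> output (1, 'b'), add 'ab' as idx 3
Step 4: w='ab' (idx 3), next='b' -> output (3, 'b'), add 'abb' as idx 4
Step 5: w='a' (idx 1), end of input -> output (1, '')


Encoded: [(0, 'a'), (1, 'a'), (1, 'b'), (3, 'b'), (1, '')]


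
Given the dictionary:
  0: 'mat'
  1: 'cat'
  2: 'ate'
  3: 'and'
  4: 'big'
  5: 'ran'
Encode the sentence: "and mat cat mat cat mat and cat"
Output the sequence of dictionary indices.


Look up each word in the dictionary:
  'and' -> 3
  'mat' -> 0
  'cat' -> 1
  'mat' -> 0
  'cat' -> 1
  'mat' -> 0
  'and' -> 3
  'cat' -> 1

Encoded: [3, 0, 1, 0, 1, 0, 3, 1]


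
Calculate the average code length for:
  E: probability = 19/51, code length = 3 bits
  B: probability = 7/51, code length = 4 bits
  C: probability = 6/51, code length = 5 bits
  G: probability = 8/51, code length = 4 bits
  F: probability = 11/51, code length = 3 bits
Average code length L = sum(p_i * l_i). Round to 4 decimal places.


Weighted contributions p_i * l_i:
  E: (19/51) * 3 = 57/51
  B: (7/51) * 4 = 28/51
  C: (6/51) * 5 = 30/51
  G: (8/51) * 4 = 32/51
  F: (11/51) * 3 = 33/51
Sum = (57 + 28 + 30 + 32 + 33)/51 = 180/51

L = 180/51 = 3.5294 bits/symbol


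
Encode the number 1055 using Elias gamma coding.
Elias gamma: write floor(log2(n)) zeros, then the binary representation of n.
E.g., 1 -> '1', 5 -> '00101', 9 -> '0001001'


num_bits = floor(log2(1055)) + 1 = 11
leading_zeros = num_bits - 1 = 10
binary(1055) = 10000011111

Elias gamma(1055) = '0000000000' + '10000011111' = 000000000010000011111 (21 bits)


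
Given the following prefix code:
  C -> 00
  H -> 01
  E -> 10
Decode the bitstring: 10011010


Decoding step by step:
Bits 10 -> E
Bits 01 -> H
Bits 10 -> E
Bits 10 -> E


Decoded message: EHEE


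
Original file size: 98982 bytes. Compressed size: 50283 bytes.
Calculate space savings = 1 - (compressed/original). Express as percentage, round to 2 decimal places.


ratio = compressed/original = 50283/98982 = 0.508001
savings = 1 - ratio = 1 - 0.508001 = 0.491999
as a percentage: 0.491999 * 100 = 49.2%

Space savings = 1 - 50283/98982 = 49.2%


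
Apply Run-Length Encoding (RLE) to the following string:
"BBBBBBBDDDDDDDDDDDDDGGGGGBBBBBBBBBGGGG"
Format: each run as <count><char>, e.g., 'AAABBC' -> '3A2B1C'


Scanning runs left to right:
  i=0: run of 'B' x 7 -> '7B'
  i=7: run of 'D' x 13 -> '13D'
  i=20: run of 'G' x 5 -> '5G'
  i=25: run of 'B' x 9 -> '9B'
  i=34: run of 'G' x 4 -> '4G'

RLE = 7B13D5G9B4G


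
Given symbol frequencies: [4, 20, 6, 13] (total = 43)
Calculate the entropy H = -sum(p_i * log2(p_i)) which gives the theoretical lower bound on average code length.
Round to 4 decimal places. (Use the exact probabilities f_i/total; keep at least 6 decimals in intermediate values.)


Per-symbol terms -p_i * log2(p_i) with p_i = f_i/43:
  p = 4/43 = 0.093023: log2(p) = -3.426265, -p*log2(p) = 0.318722
  p = 20/43 = 0.465116: log2(p) = -1.104337, -p*log2(p) = 0.513645
  p = 6/43 = 0.139535: log2(p) = -2.841302, -p*log2(p) = 0.396461
  p = 13/43 = 0.302326: log2(p) = -1.725825, -p*log2(p) = 0.521761
H = 0.318722 + 0.513645 + 0.396461 + 0.521761 = 1.750589

H = 1.7506 bits/symbol


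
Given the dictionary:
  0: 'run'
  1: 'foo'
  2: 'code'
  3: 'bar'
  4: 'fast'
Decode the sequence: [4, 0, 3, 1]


Look up each index in the dictionary:
  4 -> 'fast'
  0 -> 'run'
  3 -> 'bar'
  1 -> 'foo'

Decoded: "fast run bar foo"


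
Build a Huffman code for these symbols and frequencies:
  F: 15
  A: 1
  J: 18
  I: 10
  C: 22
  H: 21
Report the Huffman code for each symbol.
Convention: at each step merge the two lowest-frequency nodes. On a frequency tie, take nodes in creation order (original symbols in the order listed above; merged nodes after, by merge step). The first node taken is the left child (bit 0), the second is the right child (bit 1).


Huffman tree construction:
Step 1: Merge A(1) + I(10) = 11
Step 2: Merge (A+I)(11) + F(15) = 26
Step 3: Merge J(18) + H(21) = 39
Step 4: Merge C(22) + ((A+I)+F)(26) = 48
Step 5: Merge (J+H)(39) + (C+((A+I)+F))(48) = 87
Read each symbol's code off the tree from the root (left child = 0, right child = 1).

Codes:
  F: 111 (length 3)
  A: 1100 (length 4)
  J: 00 (length 2)
  I: 1101 (length 4)
  C: 10 (length 2)
  H: 01 (length 2)
Average code length: 211/87 = 2.4253 bits/symbol


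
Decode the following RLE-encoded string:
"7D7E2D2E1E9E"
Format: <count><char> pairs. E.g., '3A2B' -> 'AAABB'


Expanding each <count><char> pair:
  7D -> 'DDDDDDD'
  7E -> 'EEEEEEE'
  2D -> 'DD'
  2E -> 'EE'
  1E -> 'E'
  9E -> 'EEEEEEEEE'

Decoded = DDDDDDDEEEEEEEDDEEEEEEEEEEEE


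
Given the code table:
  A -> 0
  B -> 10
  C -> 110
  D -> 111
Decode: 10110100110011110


Decoding:
10 -> B
110 -> C
10 -> B
0 -> A
110 -> C
0 -> A
111 -> D
10 -> B


Result: BCBACADB


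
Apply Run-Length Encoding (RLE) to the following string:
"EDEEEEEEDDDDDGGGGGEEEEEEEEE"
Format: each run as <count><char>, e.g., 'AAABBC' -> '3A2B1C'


Scanning runs left to right:
  i=0: run of 'E' x 1 -> '1E'
  i=1: run of 'D' x 1 -> '1D'
  i=2: run of 'E' x 6 -> '6E'
  i=8: run of 'D' x 5 -> '5D'
  i=13: run of 'G' x 5 -> '5G'
  i=18: run of 'E' x 9 -> '9E'

RLE = 1E1D6E5D5G9E


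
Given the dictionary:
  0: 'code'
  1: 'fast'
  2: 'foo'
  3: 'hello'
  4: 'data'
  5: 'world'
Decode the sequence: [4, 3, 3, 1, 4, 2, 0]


Look up each index in the dictionary:
  4 -> 'data'
  3 -> 'hello'
  3 -> 'hello'
  1 -> 'fast'
  4 -> 'data'
  2 -> 'foo'
  0 -> 'code'

Decoded: "data hello hello fast data foo code"


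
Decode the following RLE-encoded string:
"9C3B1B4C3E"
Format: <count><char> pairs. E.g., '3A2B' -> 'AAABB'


Expanding each <count><char> pair:
  9C -> 'CCCCCCCCC'
  3B -> 'BBB'
  1B -> 'B'
  4C -> 'CCCC'
  3E -> 'EEE'

Decoded = CCCCCCCCCBBBBCCCCEEE


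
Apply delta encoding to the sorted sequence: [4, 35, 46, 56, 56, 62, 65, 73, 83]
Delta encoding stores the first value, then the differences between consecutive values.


First value: 4
Deltas:
  35 - 4 = 31
  46 - 35 = 11
  56 - 46 = 10
  56 - 56 = 0
  62 - 56 = 6
  65 - 62 = 3
  73 - 65 = 8
  83 - 73 = 10


Delta encoded: [4, 31, 11, 10, 0, 6, 3, 8, 10]


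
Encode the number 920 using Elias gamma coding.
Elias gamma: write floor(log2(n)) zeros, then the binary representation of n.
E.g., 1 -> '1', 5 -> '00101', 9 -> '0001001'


num_bits = floor(log2(920)) + 1 = 10
leading_zeros = num_bits - 1 = 9
binary(920) = 1110011000

Elias gamma(920) = '000000000' + '1110011000' = 0000000001110011000 (19 bits)


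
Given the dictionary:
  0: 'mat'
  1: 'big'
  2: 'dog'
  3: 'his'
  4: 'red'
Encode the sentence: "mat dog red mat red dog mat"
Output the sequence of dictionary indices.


Look up each word in the dictionary:
  'mat' -> 0
  'dog' -> 2
  'red' -> 4
  'mat' -> 0
  'red' -> 4
  'dog' -> 2
  'mat' -> 0

Encoded: [0, 2, 4, 0, 4, 2, 0]


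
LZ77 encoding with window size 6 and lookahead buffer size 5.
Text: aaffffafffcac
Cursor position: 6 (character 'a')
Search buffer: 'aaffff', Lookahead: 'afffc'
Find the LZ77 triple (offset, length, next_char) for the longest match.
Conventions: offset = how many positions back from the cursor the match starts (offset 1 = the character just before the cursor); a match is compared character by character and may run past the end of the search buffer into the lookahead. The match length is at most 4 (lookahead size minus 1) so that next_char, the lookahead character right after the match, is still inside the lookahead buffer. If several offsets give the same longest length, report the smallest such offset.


Try each offset into the search buffer:
  offset=1 (pos 5, char 'f'): match length 0
  offset=2 (pos 4, char 'f'): match length 0
  offset=3 (pos 3, char 'f'): match length 0
  offset=4 (pos 2, char 'f'): match length 0
  offset=5 (pos 1, char 'a'): match length 4
  offset=6 (pos 0, char 'a'): match length 1
Longest match has length 4 at offset 5.
next_char = character at position 6 + 4 = 10 -> 'c'

Best match: offset=5, length=4 (matching 'afff' starting at position 1)
LZ77 triple: (5, 4, 'c')


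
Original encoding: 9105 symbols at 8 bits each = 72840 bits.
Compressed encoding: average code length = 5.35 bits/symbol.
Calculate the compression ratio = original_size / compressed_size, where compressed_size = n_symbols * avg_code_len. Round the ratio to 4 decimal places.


original_size = n_symbols * orig_bits = 9105 * 8 = 72840 bits
compressed_size = n_symbols * avg_code_len = 9105 * 5.35 = 48711.75 bits
ratio = original_size / compressed_size = 72840 / 48711.75 = 1.4953

Compression ratio = 1.4953


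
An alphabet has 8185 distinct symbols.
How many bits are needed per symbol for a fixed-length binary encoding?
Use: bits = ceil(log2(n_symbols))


log2(8185) = 12.9988
Bracket: 2^12 = 4096 < 8185 <= 2^13 = 8192
So ceil(log2(8185)) = 13

bits = ceil(log2(8185)) = ceil(12.9988) = 13 bits


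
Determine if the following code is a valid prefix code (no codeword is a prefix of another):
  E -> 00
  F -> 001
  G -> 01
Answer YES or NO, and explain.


Checking each pair (does one codeword prefix another?):
  E='00' vs F='001': prefix -- VIOLATION

NO -- this is NOT a valid prefix code. E (00) is a prefix of F (001).


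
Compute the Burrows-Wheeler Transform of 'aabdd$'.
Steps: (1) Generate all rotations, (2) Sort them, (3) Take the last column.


Rotations (sorted):
  0: $aabdd -> last char: d
  1: aabdd$ -> last char: $
  2: abdd$a -> last char: a
  3: bdd$aa -> last char: a
  4: d$aabd -> last char: d
  5: dd$aab -> last char: b


BWT = d$aadb


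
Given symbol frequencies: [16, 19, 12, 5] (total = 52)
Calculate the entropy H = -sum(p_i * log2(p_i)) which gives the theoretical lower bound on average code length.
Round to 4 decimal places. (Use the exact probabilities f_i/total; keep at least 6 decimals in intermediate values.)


Per-symbol terms -p_i * log2(p_i) with p_i = f_i/52:
  p = 16/52 = 0.307692: log2(p) = -1.700440, -p*log2(p) = 0.523212
  p = 19/52 = 0.365385: log2(p) = -1.452512, -p*log2(p) = 0.530726
  p = 12/52 = 0.230769: log2(p) = -2.115477, -p*log2(p) = 0.488187
  p = 5/52 = 0.096154: log2(p) = -3.378512, -p*log2(p) = 0.324857
H = 0.523212 + 0.530726 + 0.488187 + 0.324857 = 1.866982

H = 1.867 bits/symbol


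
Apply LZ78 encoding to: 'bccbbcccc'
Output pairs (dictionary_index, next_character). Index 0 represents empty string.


LZ78 encoding steps:
Dictionary: {0: ''}
Step 1: w='' (idx 0), next='b' -> output (0, 'b'), add 'b' as idx 1
Step 2: w='' (idx 0), next='c' -> output (0, 'c'), add 'c' as idx 2
Step 3: w='c' (idx 2), next='b' -> output (2, 'b'), add 'cb' as idx 3
Step 4: w='b' (idx 1), next='c' -> output (1, 'c'), add 'bc' as idx 4
Step 5: w='c' (idx 2), next='c' -> output (2, 'c'), add 'cc' as idx 5
Step 6: w='c' (idx 2), end of input -> output (2, '')


Encoded: [(0, 'b'), (0, 'c'), (2, 'b'), (1, 'c'), (2, 'c'), (2, '')]


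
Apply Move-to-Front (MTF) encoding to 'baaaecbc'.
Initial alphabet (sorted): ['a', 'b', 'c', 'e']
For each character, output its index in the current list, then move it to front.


MTF encoding:
'b': index 1 in ['a', 'b', 'c', 'e'] -> ['b', 'a', 'c', 'e']
'a': index 1 in ['b', 'a', 'c', 'e'] -> ['a', 'b', 'c', 'e']
'a': index 0 in ['a', 'b', 'c', 'e'] -> ['a', 'b', 'c', 'e']
'a': index 0 in ['a', 'b', 'c', 'e'] -> ['a', 'b', 'c', 'e']
'e': index 3 in ['a', 'b', 'c', 'e'] -> ['e', 'a', 'b', 'c']
'c': index 3 in ['e', 'a', 'b', 'c'] -> ['c', 'e', 'a', 'b']
'b': index 3 in ['c', 'e', 'a', 'b'] -> ['b', 'c', 'e', 'a']
'c': index 1 in ['b', 'c', 'e', 'a'] -> ['c', 'b', 'e', 'a']


Output: [1, 1, 0, 0, 3, 3, 3, 1]


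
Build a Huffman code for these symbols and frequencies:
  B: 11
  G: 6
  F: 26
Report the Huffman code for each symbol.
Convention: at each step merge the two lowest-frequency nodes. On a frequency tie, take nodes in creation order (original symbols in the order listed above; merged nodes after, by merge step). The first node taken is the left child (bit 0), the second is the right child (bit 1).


Huffman tree construction:
Step 1: Merge G(6) + B(11) = 17
Step 2: Merge (G+B)(17) + F(26) = 43
Read each symbol's code off the tree from the root (left child = 0, right child = 1).

Codes:
  B: 01 (length 2)
  G: 00 (length 2)
  F: 1 (length 1)
Average code length: 60/43 = 1.3953 bits/symbol


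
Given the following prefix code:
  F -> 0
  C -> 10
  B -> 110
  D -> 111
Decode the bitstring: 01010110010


Decoding step by step:
Bits 0 -> F
Bits 10 -> C
Bits 10 -> C
Bits 110 -> B
Bits 0 -> F
Bits 10 -> C


Decoded message: FCCBFC


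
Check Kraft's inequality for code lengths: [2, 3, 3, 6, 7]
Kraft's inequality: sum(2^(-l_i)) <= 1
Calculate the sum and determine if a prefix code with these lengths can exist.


Sum = 2^(-2) + 2^(-3) + 2^(-3) + 2^(-6) + 2^(-7)
    = 0.25 + 0.125 + 0.125 + 0.015625 + 0.0078125
    = 67/128 = 0.5234375
Since 0.5234375 <= 1, Kraft's inequality IS satisfied.
A prefix code with these lengths CAN exist.

Kraft sum = 0.5234375. Satisfied.


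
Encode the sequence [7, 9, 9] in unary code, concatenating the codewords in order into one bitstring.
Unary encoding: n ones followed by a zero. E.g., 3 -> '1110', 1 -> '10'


Encode each number as n ones followed by a terminating 0:
  7 -> 11111110 (8 bits)
  9 -> 1111111110 (10 bits)
  9 -> 1111111110 (10 bits)
Total length = 8 + 10 + 10 = 28 bits.

Unary([7, 9, 9]) = 1111111011111111101111111110 (28 bits)


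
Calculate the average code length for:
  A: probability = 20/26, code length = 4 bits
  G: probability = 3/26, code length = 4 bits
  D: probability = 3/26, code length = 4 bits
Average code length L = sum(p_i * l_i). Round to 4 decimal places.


Weighted contributions p_i * l_i:
  A: (20/26) * 4 = 80/26
  G: (3/26) * 4 = 12/26
  D: (3/26) * 4 = 12/26
Sum = (80 + 12 + 12)/26 = 104/26

L = 104/26 = 4.0000 bits/symbol


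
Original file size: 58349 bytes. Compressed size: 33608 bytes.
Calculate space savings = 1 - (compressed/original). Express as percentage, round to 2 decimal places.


ratio = compressed/original = 33608/58349 = 0.575982
savings = 1 - ratio = 1 - 0.575982 = 0.424018
as a percentage: 0.424018 * 100 = 42.4%

Space savings = 1 - 33608/58349 = 42.4%


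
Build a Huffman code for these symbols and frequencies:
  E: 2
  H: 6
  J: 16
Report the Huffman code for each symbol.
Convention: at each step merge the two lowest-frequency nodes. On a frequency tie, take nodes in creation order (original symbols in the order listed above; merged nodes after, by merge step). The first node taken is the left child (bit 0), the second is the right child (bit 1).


Huffman tree construction:
Step 1: Merge E(2) + H(6) = 8
Step 2: Merge (E+H)(8) + J(16) = 24
Read each symbol's code off the tree from the root (left child = 0, right child = 1).

Codes:
  E: 00 (length 2)
  H: 01 (length 2)
  J: 1 (length 1)
Average code length: 32/24 = 1.3333 bits/symbol


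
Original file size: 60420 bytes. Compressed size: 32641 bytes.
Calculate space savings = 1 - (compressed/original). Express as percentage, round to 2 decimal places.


ratio = compressed/original = 32641/60420 = 0.540235
savings = 1 - ratio = 1 - 0.540235 = 0.459765
as a percentage: 0.459765 * 100 = 45.98%

Space savings = 1 - 32641/60420 = 45.98%


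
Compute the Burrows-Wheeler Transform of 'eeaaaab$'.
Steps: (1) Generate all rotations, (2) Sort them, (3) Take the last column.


Rotations (sorted):
  0: $eeaaaab -> last char: b
  1: aaaab$ee -> last char: e
  2: aaab$eea -> last char: a
  3: aab$eeaa -> last char: a
  4: ab$eeaaa -> last char: a
  5: b$eeaaaa -> last char: a
  6: eaaaab$e -> last char: e
  7: eeaaaab$ -> last char: $


BWT = beaaaae$


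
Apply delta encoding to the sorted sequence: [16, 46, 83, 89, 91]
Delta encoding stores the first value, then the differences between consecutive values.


First value: 16
Deltas:
  46 - 16 = 30
  83 - 46 = 37
  89 - 83 = 6
  91 - 89 = 2


Delta encoded: [16, 30, 37, 6, 2]


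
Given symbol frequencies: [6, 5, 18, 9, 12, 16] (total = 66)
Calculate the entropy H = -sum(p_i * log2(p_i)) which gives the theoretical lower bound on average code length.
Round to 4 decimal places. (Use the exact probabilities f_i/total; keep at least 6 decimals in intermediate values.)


Per-symbol terms -p_i * log2(p_i) with p_i = f_i/66:
  p = 6/66 = 0.090909: log2(p) = -3.459432, -p*log2(p) = 0.314494
  p = 5/66 = 0.075758: log2(p) = -3.722466, -p*log2(p) = 0.282005
  p = 18/66 = 0.272727: log2(p) = -1.874469, -p*log2(p) = 0.511219
  p = 9/66 = 0.136364: log2(p) = -2.874469, -p*log2(p) = 0.391973
  p = 12/66 = 0.181818: log2(p) = -2.459432, -p*log2(p) = 0.447169
  p = 16/66 = 0.242424: log2(p) = -2.044394, -p*log2(p) = 0.495611
H = 0.314494 + 0.282005 + 0.511219 + 0.391973 + 0.447169 + 0.495611 = 2.442471

H = 2.4425 bits/symbol


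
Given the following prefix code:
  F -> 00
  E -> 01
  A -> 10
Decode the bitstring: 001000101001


Decoding step by step:
Bits 00 -> F
Bits 10 -> A
Bits 00 -> F
Bits 10 -> A
Bits 10 -> A
Bits 01 -> E


Decoded message: FAFAAE


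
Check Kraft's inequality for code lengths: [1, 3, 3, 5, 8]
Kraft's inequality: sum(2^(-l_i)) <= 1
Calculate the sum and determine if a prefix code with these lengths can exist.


Sum = 2^(-1) + 2^(-3) + 2^(-3) + 2^(-5) + 2^(-8)
    = 0.5 + 0.125 + 0.125 + 0.03125 + 0.00390625
    = 201/256 = 0.78515625
Since 0.78515625 <= 1, Kraft's inequality IS satisfied.
A prefix code with these lengths CAN exist.

Kraft sum = 0.78515625. Satisfied.


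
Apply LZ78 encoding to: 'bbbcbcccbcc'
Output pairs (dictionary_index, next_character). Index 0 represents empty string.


LZ78 encoding steps:
Dictionary: {0: ''}
Step 1: w='' (idx 0), next='b' -> output (0, 'b'), add 'b' as idx 1
Step 2: w='b' (idx 1), next='b' -> output (1, 'b'), add 'bb' as idx 2
Step 3: w='' (idx 0), next='c' -> output (0, 'c'), add 'c' as idx 3
Step 4: w='b' (idx 1), next='c' -> output (1, 'c'), add 'bc' as idx 4
Step 5: w='c' (idx 3), next='c' -> output (3, 'c'), add 'cc' as idx 5
Step 6: w='bc' (idx 4), next='c' -> output (4, 'c'), add 'bcc' as idx 6


Encoded: [(0, 'b'), (1, 'b'), (0, 'c'), (1, 'c'), (3, 'c'), (4, 'c')]


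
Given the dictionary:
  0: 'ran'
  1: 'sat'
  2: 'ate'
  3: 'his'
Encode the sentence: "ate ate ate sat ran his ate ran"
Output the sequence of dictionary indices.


Look up each word in the dictionary:
  'ate' -> 2
  'ate' -> 2
  'ate' -> 2
  'sat' -> 1
  'ran' -> 0
  'his' -> 3
  'ate' -> 2
  'ran' -> 0

Encoded: [2, 2, 2, 1, 0, 3, 2, 0]


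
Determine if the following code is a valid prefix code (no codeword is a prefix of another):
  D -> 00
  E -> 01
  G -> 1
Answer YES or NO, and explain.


Checking each pair (does one codeword prefix another?):
  D='00' vs E='01': no prefix
  D='00' vs G='1': no prefix
  E='01' vs D='00': no prefix
  E='01' vs G='1': no prefix
  G='1' vs D='00': no prefix
  G='1' vs E='01': no prefix
No violation found over all pairs.

YES -- this is a valid prefix code. No codeword is a prefix of any other codeword.


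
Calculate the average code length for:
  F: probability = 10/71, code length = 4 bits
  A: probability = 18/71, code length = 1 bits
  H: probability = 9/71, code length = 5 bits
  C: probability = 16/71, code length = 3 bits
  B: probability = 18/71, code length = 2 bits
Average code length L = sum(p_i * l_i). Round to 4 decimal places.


Weighted contributions p_i * l_i:
  F: (10/71) * 4 = 40/71
  A: (18/71) * 1 = 18/71
  H: (9/71) * 5 = 45/71
  C: (16/71) * 3 = 48/71
  B: (18/71) * 2 = 36/71
Sum = (40 + 18 + 45 + 48 + 36)/71 = 187/71

L = 187/71 = 2.6338 bits/symbol


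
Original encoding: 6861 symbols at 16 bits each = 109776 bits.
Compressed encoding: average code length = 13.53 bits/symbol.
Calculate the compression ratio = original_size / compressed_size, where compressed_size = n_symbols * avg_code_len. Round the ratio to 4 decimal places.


original_size = n_symbols * orig_bits = 6861 * 16 = 109776 bits
compressed_size = n_symbols * avg_code_len = 6861 * 13.53 = 92829.33 bits
ratio = original_size / compressed_size = 109776 / 92829.33 = 1.1826

Compression ratio = 1.1826


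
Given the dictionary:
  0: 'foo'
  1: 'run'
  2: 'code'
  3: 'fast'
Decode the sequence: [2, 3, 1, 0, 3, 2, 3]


Look up each index in the dictionary:
  2 -> 'code'
  3 -> 'fast'
  1 -> 'run'
  0 -> 'foo'
  3 -> 'fast'
  2 -> 'code'
  3 -> 'fast'

Decoded: "code fast run foo fast code fast"


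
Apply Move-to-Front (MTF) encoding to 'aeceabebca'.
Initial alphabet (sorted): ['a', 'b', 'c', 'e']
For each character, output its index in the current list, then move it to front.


MTF encoding:
'a': index 0 in ['a', 'b', 'c', 'e'] -> ['a', 'b', 'c', 'e']
'e': index 3 in ['a', 'b', 'c', 'e'] -> ['e', 'a', 'b', 'c']
'c': index 3 in ['e', 'a', 'b', 'c'] -> ['c', 'e', 'a', 'b']
'e': index 1 in ['c', 'e', 'a', 'b'] -> ['e', 'c', 'a', 'b']
'a': index 2 in ['e', 'c', 'a', 'b'] -> ['a', 'e', 'c', 'b']
'b': index 3 in ['a', 'e', 'c', 'b'] -> ['b', 'a', 'e', 'c']
'e': index 2 in ['b', 'a', 'e', 'c'] -> ['e', 'b', 'a', 'c']
'b': index 1 in ['e', 'b', 'a', 'c'] -> ['b', 'e', 'a', 'c']
'c': index 3 in ['b', 'e', 'a', 'c'] -> ['c', 'b', 'e', 'a']
'a': index 3 in ['c', 'b', 'e', 'a'] -> ['a', 'c', 'b', 'e']


Output: [0, 3, 3, 1, 2, 3, 2, 1, 3, 3]


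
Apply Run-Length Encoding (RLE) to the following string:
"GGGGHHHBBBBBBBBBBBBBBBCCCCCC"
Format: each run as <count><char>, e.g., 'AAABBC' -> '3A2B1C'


Scanning runs left to right:
  i=0: run of 'G' x 4 -> '4G'
  i=4: run of 'H' x 3 -> '3H'
  i=7: run of 'B' x 15 -> '15B'
  i=22: run of 'C' x 6 -> '6C'

RLE = 4G3H15B6C


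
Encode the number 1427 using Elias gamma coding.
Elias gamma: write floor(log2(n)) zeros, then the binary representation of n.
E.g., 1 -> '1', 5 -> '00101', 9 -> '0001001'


num_bits = floor(log2(1427)) + 1 = 11
leading_zeros = num_bits - 1 = 10
binary(1427) = 10110010011

Elias gamma(1427) = '0000000000' + '10110010011' = 000000000010110010011 (21 bits)


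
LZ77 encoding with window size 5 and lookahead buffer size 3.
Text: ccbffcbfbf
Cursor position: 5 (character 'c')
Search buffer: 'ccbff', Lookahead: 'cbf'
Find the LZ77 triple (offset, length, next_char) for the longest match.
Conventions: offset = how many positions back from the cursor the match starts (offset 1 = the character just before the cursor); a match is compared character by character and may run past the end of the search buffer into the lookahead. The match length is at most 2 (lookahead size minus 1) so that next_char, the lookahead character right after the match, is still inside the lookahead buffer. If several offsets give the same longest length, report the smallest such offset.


Try each offset into the search buffer:
  offset=1 (pos 4, char 'f'): match length 0
  offset=2 (pos 3, char 'f'): match length 0
  offset=3 (pos 2, char 'b'): match length 0
  offset=4 (pos 1, char 'c'): match length 2
  offset=5 (pos 0, char 'c'): match length 1
Longest match has length 2 at offset 4.
next_char = character at position 5 + 2 = 7 -> 'f'

Best match: offset=4, length=2 (matching 'cb' starting at position 1)
LZ77 triple: (4, 2, 'f')


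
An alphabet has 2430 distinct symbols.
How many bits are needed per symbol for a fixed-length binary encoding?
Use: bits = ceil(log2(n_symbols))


log2(2430) = 11.2467
Bracket: 2^11 = 2048 < 2430 <= 2^12 = 4096
So ceil(log2(2430)) = 12

bits = ceil(log2(2430)) = ceil(11.2467) = 12 bits


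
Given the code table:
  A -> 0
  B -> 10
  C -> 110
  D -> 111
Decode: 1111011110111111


Decoding:
111 -> D
10 -> B
111 -> D
10 -> B
111 -> D
111 -> D


Result: DBDBDD


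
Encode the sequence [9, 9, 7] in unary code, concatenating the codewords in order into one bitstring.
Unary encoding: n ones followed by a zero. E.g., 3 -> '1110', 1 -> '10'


Encode each number as n ones followed by a terminating 0:
  9 -> 1111111110 (10 bits)
  9 -> 1111111110 (10 bits)
  7 -> 11111110 (8 bits)
Total length = 10 + 10 + 8 = 28 bits.

Unary([9, 9, 7]) = 1111111110111111111011111110 (28 bits)


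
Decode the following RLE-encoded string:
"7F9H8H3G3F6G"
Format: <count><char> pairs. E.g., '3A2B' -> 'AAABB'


Expanding each <count><char> pair:
  7F -> 'FFFFFFF'
  9H -> 'HHHHHHHHH'
  8H -> 'HHHHHHHH'
  3G -> 'GGG'
  3F -> 'FFF'
  6G -> 'GGGGGG'

Decoded = FFFFFFFHHHHHHHHHHHHHHHHHGGGFFFGGGGGG


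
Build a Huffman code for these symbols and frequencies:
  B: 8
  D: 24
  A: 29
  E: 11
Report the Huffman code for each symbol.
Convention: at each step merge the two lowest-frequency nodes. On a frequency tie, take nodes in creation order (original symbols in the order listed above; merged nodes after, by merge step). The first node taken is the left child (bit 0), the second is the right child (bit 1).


Huffman tree construction:
Step 1: Merge B(8) + E(11) = 19
Step 2: Merge (B+E)(19) + D(24) = 43
Step 3: Merge A(29) + ((B+E)+D)(43) = 72
Read each symbol's code off the tree from the root (left child = 0, right child = 1).

Codes:
  B: 100 (length 3)
  D: 11 (length 2)
  A: 0 (length 1)
  E: 101 (length 3)
Average code length: 134/72 = 1.8611 bits/symbol


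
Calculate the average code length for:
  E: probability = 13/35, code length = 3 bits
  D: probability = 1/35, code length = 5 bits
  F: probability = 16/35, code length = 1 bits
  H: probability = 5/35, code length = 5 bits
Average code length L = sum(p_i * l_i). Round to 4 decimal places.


Weighted contributions p_i * l_i:
  E: (13/35) * 3 = 39/35
  D: (1/35) * 5 = 5/35
  F: (16/35) * 1 = 16/35
  H: (5/35) * 5 = 25/35
Sum = (39 + 5 + 16 + 25)/35 = 85/35

L = 85/35 = 2.4286 bits/symbol


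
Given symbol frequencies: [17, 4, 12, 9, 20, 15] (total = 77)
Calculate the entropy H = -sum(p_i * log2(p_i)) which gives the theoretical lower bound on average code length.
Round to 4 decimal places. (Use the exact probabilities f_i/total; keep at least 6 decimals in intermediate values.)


Per-symbol terms -p_i * log2(p_i) with p_i = f_i/77:
  p = 17/77 = 0.220779: log2(p) = -2.179324, -p*log2(p) = 0.481149
  p = 4/77 = 0.051948: log2(p) = -4.266787, -p*log2(p) = 0.221651
  p = 12/77 = 0.155844: log2(p) = -2.681824, -p*log2(p) = 0.417947
  p = 9/77 = 0.116883: log2(p) = -3.096862, -p*log2(p) = 0.361971
  p = 20/77 = 0.259740: log2(p) = -1.944858, -p*log2(p) = 0.505158
  p = 15/77 = 0.194805: log2(p) = -2.359896, -p*log2(p) = 0.459720
H = 0.481149 + 0.221651 + 0.417947 + 0.361971 + 0.505158 + 0.459720 = 2.447596

H = 2.4476 bits/symbol
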